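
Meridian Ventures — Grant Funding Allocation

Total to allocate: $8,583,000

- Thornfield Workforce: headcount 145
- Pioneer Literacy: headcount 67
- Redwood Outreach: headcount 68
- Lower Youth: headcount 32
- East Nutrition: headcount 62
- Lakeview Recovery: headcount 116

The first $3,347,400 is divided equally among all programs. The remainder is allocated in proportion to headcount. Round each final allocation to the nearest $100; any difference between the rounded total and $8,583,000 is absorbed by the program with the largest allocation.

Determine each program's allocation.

First tranche $3,347,400 split equally: $557,900 each.
Remainder $5,235,600 by headcount (total 490): Thornfield Workforce 1,549,310.20 → $1,549,300; Pioneer Literacy 715,888.16 → $715,900; Redwood Outreach 726,573.06 → $726,600; Lower Youth 341,916.73 → $341,900; East Nutrition 662,463.67 → $662,500; Lakeview Recovery 1,239,448.16 → $1,239,400.
Totals: Thornfield Workforce $557,900 + $1,549,300 = $2,107,200; Pioneer Literacy $557,900 + $715,900 = $1,273,800; Redwood Outreach $557,900 + $726,600 = $1,284,500; Lower Youth $557,900 + $341,900 = $899,800; East Nutrition $557,900 + $662,500 = $1,220,400; Lakeview Recovery $557,900 + $1,239,400 = $1,797,300.

Thornfield Workforce: $2,107,200 | Pioneer Literacy: $1,273,800 | Redwood Outreach: $1,284,500 | Lower Youth: $899,800 | East Nutrition: $1,220,400 | Lakeview Recovery: $1,797,300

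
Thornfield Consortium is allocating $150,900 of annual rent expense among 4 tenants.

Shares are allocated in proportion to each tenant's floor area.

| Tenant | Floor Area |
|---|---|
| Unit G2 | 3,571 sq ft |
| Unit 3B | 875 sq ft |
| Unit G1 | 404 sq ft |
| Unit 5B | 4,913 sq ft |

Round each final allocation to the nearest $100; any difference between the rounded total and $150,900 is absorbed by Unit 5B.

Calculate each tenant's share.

Unit G2: $55,200 · Unit 3B: $13,500 · Unit G1: $6,200 · Unit 5B: $76,000

Sum of floor area: 9,763.
Proportional shares: Unit G2 3,571/9,763 × $150,900 = 55,194.50; Unit 3B 875/9,763 × $150,900 = 13,524.28; Unit G1 404/9,763 × $150,900 = 6,244.35; Unit 5B 4,913/9,763 × $150,900 = 75,936.87.
After rounding ($100): Unit G2 $55,200; Unit 3B $13,500; Unit G1 $6,200; Unit 5B $75,900. Sum = $150,800.
Difference $150,900 − $150,800 = +$100 applied to Unit 5B: Unit 5B becomes $76,000.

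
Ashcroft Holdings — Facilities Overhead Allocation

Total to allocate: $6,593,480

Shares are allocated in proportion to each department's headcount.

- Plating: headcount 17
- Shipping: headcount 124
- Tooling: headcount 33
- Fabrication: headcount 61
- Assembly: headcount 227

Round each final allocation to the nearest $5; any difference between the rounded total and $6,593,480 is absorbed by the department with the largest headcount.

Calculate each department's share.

Plating: $242,615 · Shipping: $1,769,680 · Tooling: $470,965 · Fabrication: $870,570 · Assembly: $3,239,650

Combined headcount = 462.
Pro-rata amounts: Plating 17/462 × $6,593,480 = 242,617.23; Shipping 124/462 × $6,593,480 = 1,769,678.61; Tooling 33/462 × $6,593,480 = 470,962.86; Fabrication 61/462 × $6,593,480 = 870,567.71; Assembly 227/462 × $6,593,480 = 3,239,653.59.
At nearest $5: Plating $242,615; Shipping $1,769,680; Tooling $470,965; Fabrication $870,570; Assembly $3,239,655. Sum = $6,593,485.
Difference $6,593,480 − $6,593,485 = −$5 applied to largest headcount (Assembly): Assembly becomes $3,239,650.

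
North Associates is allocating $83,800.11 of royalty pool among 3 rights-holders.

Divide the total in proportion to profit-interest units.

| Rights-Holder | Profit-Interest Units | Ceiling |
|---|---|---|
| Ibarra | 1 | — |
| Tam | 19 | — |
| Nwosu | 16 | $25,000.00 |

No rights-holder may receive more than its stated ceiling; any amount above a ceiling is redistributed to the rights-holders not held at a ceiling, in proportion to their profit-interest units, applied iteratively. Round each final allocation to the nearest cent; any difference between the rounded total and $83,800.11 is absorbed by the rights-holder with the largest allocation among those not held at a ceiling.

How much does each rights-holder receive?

Ibarra: $2,940.01 · Tam: $55,860.10 · Nwosu: $25,000.00

Total profit-interest units = 36.
Proportional shares (ignoring caps): Ibarra 2,327.7808; Tam 44,227.8358; Nwosu 37,244.4933.
Held at cap: Nwosu ($25,000.00); balance $58,800.11 reallocated over remaining profit-interest units 20.
Shares after redistribution: Ibarra 2,940.0055 → $2,940.01; Tam 55,860.1045 → $55,860.10.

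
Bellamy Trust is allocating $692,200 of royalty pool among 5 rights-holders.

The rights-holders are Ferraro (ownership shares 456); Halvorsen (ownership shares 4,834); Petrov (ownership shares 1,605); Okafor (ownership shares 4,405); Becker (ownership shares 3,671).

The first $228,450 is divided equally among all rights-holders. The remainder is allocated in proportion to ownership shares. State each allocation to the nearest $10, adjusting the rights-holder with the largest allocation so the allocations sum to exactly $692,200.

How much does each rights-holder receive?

First tranche $228,450 split equally: $45,690 each.
Remainder $463,750 by ownership shares (total 14,971): Ferraro 14,125.31 → $14,130; Halvorsen 149,740.67 → $149,740; Petrov 49,717.37 → $49,720; Okafor 136,451.72 → $136,450; Becker 113,714.93 → $113,710.
Totals: Ferraro $45,690 + $14,130 = $59,820; Halvorsen $45,690 + $149,740 = $195,430; Petrov $45,690 + $49,720 = $95,410; Okafor $45,690 + $136,450 = $182,140; Becker $45,690 + $113,710 = $159,400.

Ferraro: $59,820 | Halvorsen: $195,430 | Petrov: $95,410 | Okafor: $182,140 | Becker: $159,400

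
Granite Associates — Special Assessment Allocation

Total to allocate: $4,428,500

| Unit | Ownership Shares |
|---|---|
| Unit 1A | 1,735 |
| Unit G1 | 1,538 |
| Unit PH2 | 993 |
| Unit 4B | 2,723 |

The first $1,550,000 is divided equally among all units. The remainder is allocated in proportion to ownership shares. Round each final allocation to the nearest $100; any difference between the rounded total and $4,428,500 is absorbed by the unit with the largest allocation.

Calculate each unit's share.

Unit 1A: $1,102,100; Unit G1: $1,020,900; Unit PH2: $796,500; Unit 4B: $1,509,000

First tranche $1,550,000 split equally: $387,500 each.
Remainder $2,878,500 by ownership shares (total 6,989): Unit 1A 714,579.70 → $714,600; Unit G1 633,442.98 → $633,400; Unit PH2 408,978.47 → $409,000; Unit 4B 1,121,498.86 → $1,121,500.
Totals: Unit 1A $387,500 + $714,600 = $1,102,100; Unit G1 $387,500 + $633,400 = $1,020,900; Unit PH2 $387,500 + $409,000 = $796,500; Unit 4B $387,500 + $1,121,500 = $1,509,000.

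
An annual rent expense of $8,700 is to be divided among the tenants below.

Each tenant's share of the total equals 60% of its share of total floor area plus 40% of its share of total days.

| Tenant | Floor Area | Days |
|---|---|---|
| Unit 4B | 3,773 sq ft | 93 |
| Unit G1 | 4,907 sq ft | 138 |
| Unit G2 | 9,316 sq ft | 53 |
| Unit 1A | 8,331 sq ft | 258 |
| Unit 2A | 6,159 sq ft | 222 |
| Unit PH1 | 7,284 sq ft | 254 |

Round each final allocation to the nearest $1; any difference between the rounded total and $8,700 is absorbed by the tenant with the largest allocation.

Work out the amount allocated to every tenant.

Unit 4B: $813 | Unit G1: $1,116 | Unit G2: $1,404 | Unit 1A: $1,976 | Unit 2A: $1,567 | Unit PH1: $1,824

Totals — floor area 39,770, days 1,018.
Combined weights (60% floor area + 40% days): Unit 4B 0.0935; Unit G1 0.1283; Unit G2 0.1614; Unit 1A 0.2271; Unit 2A 0.1801; Unit PH1 0.2097.
Proportional shares: Unit 4B 813.14; Unit G1 1,115.82; Unit G2 1,403.95; Unit 1A 1,975.45; Unit 2A 1,567.30; Unit PH1 1,824.35.
Rounded to nearest $1: Unit 4B $813; Unit G1 $1,116; Unit G2 $1,404; Unit 1A $1,975; Unit 2A $1,567; Unit PH1 $1,824. Sum = $8,699.
Difference $8,700 − $8,699 = +$1 applied to largest allocation (Unit 1A): Unit 1A becomes $1,976.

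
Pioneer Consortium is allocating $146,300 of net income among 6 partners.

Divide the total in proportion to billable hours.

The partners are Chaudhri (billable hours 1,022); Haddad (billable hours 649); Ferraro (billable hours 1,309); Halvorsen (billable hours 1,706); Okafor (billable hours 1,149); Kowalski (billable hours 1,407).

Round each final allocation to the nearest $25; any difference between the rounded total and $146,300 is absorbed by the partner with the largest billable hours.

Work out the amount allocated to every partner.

Chaudhri: $20,650 | Haddad: $13,100 | Ferraro: $26,450 | Halvorsen: $34,475 | Okafor: $23,200 | Kowalski: $28,425

Combined billable hours = 1,022 + 649 + 1,309 + 1,706 + 1,149 + 1,407 = 7,242.
Raw shares: Chaudhri 20,646.04; Haddad 13,110.84; Ferraro 26,443.90; Halvorsen 34,463.93; Okafor 23,211.64; Kowalski 28,423.65.
After rounding ($25): Chaudhri $20,650; Haddad $13,100; Ferraro $26,450; Halvorsen $34,475; Okafor $23,200; Kowalski $28,425. Sum = $146,300.
Rounded total matches; no reconciliation needed.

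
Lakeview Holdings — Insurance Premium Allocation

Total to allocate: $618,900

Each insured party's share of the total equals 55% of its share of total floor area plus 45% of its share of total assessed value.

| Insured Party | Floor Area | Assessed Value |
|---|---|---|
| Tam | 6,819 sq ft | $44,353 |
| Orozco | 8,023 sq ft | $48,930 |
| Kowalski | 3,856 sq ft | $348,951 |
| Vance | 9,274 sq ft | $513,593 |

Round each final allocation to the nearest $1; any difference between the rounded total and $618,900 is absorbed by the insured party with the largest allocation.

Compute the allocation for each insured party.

Tam: $95,905; Orozco: $111,890; Kowalski: $148,600; Vance: $262,505

Floor area total 27,972; assessed value total 955,827.
Combined weights (55% floor area + 45% assessed value): Tam 0.1550; Orozco 0.1808; Kowalski 0.2401; Vance 0.4241.
Raw shares: Tam 95,904.72; Orozco 111,889.98; Kowalski 148,600.11; Vance 262,505.19.
After rounding ($1): Tam $95,905; Orozco $111,890; Kowalski $148,600; Vance $262,505. Sum = $618,900.
Sum already equals the total — no adjustment.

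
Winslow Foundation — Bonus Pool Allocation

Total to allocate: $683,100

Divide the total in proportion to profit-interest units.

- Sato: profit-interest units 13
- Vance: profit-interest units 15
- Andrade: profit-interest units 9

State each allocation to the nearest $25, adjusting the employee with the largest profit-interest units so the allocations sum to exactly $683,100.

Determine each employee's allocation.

Sato: $240,000 · Vance: $276,950 · Andrade: $166,150

Sum of profit-interest units: 13 + 15 + 9 = 37.
Raw shares: Sato 240,008.11; Vance 276,932.43; Andrade 166,159.46.
After rounding ($25): Sato $240,000; Vance $276,925; Andrade $166,150. Sum = $683,075.
Difference $683,100 − $683,075 = +$25 applied to largest profit-interest units (Vance): Vance becomes $276,950.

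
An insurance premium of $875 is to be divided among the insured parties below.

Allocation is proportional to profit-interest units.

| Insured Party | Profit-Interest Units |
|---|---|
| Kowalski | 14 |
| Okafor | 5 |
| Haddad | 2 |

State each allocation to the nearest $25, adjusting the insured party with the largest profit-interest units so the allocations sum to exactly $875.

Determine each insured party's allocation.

Profit-interest units total: 14 + 5 + 2 = 21.
Raw shares: Kowalski 583.33; Okafor 208.33; Haddad 83.33.
Rounded to nearest $25: Kowalski $575; Okafor $200; Haddad $75. Sum = $850.
Difference $875 − $850 = +$25 applied to largest profit-interest units (Kowalski): Kowalski becomes $600.

Kowalski: $600; Okafor: $200; Haddad: $75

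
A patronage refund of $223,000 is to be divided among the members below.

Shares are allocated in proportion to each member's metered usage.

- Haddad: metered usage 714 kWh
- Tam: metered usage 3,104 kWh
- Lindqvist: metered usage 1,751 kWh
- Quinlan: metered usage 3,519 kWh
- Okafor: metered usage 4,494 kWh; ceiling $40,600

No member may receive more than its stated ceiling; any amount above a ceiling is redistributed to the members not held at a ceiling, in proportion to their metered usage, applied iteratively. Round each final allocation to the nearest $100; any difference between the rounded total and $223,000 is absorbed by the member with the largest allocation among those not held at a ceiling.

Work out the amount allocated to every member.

Haddad: $14,300 | Tam: $62,300 | Lindqvist: $35,100 | Quinlan: $70,700 | Okafor: $40,600

Total metered usage = 13,582.
Pro-rata shares before constraints: Haddad 11,723.02; Tam 50,963.92; Lindqvist 28,749.30; Quinlan 57,777.72; Okafor 73,786.04.
Cap binds for Okafor ($40,600); remaining pool $182,400 reallocated over remaining metered usage 9,088.
Shares after redistribution: Haddad 14,330.28 → $14,300; Tam 62,298.59 → $62,300; Lindqvist 35,143.31 → $35,100; Quinlan 70,627.82 → $70,600.
Rounding difference +$100 applied to Quinlan → $70,700.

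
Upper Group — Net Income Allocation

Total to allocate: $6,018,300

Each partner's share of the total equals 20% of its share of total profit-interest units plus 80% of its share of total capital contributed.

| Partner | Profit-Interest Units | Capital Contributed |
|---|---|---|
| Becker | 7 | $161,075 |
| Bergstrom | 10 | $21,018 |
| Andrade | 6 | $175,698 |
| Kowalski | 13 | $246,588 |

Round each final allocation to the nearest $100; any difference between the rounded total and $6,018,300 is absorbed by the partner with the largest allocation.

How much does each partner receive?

Becker: $1,517,200 · Bergstrom: $501,800 · Andrade: $1,600,300 · Kowalski: $2,399,000

Totals — profit-interest units 36, capital contributed 604,379.
Blended shares (20% profit-interest units + 80% capital contributed): Becker 0.2521; Bergstrom 0.0834; Andrade 0.2659; Kowalski 0.3986.
Pro-rata amounts: Becker 1,517,210.26; Bergstrom 501,784.84; Andrade 1,600,265.88; Kowalski 2,399,039.02.
After rounding ($100): Becker $1,517,200; Bergstrom $501,800; Andrade $1,600,300; Kowalski $2,399,000. Sum = $6,018,300.
No rounding difference to absorb.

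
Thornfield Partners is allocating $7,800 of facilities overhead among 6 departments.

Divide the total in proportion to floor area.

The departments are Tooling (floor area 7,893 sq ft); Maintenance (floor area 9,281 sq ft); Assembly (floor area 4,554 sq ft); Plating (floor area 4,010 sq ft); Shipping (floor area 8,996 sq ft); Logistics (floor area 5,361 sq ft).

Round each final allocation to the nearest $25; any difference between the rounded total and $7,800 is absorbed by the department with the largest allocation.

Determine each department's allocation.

Floor area total: 40,095.
Unrounded shares: Tooling 7,893/40,095 × $7,800 = 1,535.49; Maintenance 9,281/40,095 × $7,800 = 1,805.51; Assembly 4,554/40,095 × $7,800 = 885.93; Plating 4,010/40,095 × $7,800 = 780.10; Shipping 8,996/40,095 × $7,800 = 1,750.06; Logistics 5,361/40,095 × $7,800 = 1,042.92.
After rounding ($25): Tooling $1,525; Maintenance $1,800; Assembly $875; Plating $775; Shipping $1,750; Logistics $1,050. Sum = $7,775.
Difference $7,800 − $7,775 = +$25 applied to largest allocation (Maintenance): Maintenance becomes $1,825.

Tooling: $1,525; Maintenance: $1,825; Assembly: $875; Plating: $775; Shipping: $1,750; Logistics: $1,050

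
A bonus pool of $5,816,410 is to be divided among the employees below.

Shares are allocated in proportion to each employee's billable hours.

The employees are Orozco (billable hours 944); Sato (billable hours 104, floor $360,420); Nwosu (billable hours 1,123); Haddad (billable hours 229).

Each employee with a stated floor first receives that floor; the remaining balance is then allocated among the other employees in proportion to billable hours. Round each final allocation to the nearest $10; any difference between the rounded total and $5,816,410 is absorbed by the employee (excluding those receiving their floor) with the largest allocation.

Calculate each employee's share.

Orozco: $2,243,230; Sato: $360,420; Nwosu: $2,668,590; Haddad: $544,170

Minimums first: Sato $360,420. Remaining pool $5,455,990.
Remaining pool split over remaining billable hours 2,296: Orozco 2,243,229.34 → $2,243,230; Nwosu 2,668,587.44 → $2,668,590; Haddad 544,173.22 → $544,170.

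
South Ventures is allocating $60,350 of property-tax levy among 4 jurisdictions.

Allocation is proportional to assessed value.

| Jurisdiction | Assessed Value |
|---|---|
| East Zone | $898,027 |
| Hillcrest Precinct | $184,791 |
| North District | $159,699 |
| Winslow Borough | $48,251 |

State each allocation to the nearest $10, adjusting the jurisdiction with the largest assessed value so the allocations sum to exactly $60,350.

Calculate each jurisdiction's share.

East Zone: $41,980 · Hillcrest Precinct: $8,640 · North District: $7,470 · Winslow Borough: $2,260

Combined assessed value = 1,290,768.
Raw shares: East Zone 898,027/1,290,768 × $60,350 = 41,987.35; Hillcrest Precinct 184,791/1,290,768 × $60,350 = 8,639.92; North District 159,699/1,290,768 × $60,350 = 7,466.74; Winslow Borough 48,251/1,290,768 × $60,350 = 2,255.98.
After rounding ($10): East Zone $41,990; Hillcrest Precinct $8,640; North District $7,470; Winslow Borough $2,260. Sum = $60,360.
Difference $60,350 − $60,360 = −$10 applied to largest assessed value (East Zone): East Zone becomes $41,980.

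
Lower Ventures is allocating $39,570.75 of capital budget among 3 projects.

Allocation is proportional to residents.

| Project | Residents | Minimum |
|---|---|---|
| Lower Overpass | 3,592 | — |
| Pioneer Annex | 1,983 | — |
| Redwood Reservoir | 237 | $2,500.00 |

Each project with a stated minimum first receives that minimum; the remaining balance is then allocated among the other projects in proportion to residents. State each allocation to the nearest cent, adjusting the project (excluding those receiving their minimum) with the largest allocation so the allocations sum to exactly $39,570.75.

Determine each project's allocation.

Lower Overpass: $23,884.87 · Pioneer Annex: $13,185.88 · Redwood Reservoir: $2,500.00

Guaranteed amounts: Redwood Reservoir $2,500.00. Remaining pool $37,070.75.
Remaining pool split over remaining residents 5,575: Lower Overpass 23,884.8671 → $23,884.87; Pioneer Annex 13,185.8829 → $13,185.88.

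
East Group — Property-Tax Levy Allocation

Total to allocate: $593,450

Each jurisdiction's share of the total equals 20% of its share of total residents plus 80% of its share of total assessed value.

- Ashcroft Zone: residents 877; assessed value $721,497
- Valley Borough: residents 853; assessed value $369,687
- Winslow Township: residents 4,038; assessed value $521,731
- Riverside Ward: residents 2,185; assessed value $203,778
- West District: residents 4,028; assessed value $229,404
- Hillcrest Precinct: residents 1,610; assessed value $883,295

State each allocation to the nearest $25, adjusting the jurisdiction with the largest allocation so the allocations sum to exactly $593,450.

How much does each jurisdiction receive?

Totals — residents 13,591, assessed value 2,929,392.
Blended shares (20% residents + 80% assessed value): Ashcroft Zone 0.2099; Valley Borough 0.1135; Winslow Township 0.2019; Riverside Ward 0.0878; West District 0.1219; Hillcrest Precinct 0.2649.
Raw shares: Ashcroft Zone 124,590.23; Valley Borough 67,363.58; Winslow Township 119,819.57; Riverside Ward 52,107.42; West District 72,355.46; Hillcrest Precinct 157,213.75.
After rounding ($25): Ashcroft Zone $124,600; Valley Borough $67,375; Winslow Township $119,825; Riverside Ward $52,100; West District $72,350; Hillcrest Precinct $157,225. Sum = $593,475.
Difference $593,450 − $593,475 = −$25 applied to largest allocation (Hillcrest Precinct): Hillcrest Precinct becomes $157,200.

Ashcroft Zone: $124,600; Valley Borough: $67,375; Winslow Township: $119,825; Riverside Ward: $52,100; West District: $72,350; Hillcrest Precinct: $157,200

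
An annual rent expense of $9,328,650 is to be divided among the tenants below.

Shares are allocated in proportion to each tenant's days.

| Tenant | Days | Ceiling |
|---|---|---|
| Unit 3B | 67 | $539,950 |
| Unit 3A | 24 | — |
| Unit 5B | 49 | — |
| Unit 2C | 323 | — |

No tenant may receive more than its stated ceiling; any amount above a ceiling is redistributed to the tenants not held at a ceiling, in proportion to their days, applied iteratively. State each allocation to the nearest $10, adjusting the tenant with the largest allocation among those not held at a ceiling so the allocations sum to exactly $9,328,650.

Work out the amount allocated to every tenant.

Unit 3B: $539,950; Unit 3A: $532,650; Unit 5B: $1,087,490; Unit 2C: $7,168,560

Sum of days: 463.
Pro-rata shares before constraints: Unit 3B 1,349,934.23; Unit 3A 483,558.53; Unit 5B 987,265.33; Unit 2C 6,507,891.90.
Capped: Unit 3B ($539,950); remaining pool $8,788,700 reallocated over remaining days 396.
Remaining shares: Unit 3A 532,648.48 → $532,650; Unit 5B 1,087,490.66 → $1,087,490; Unit 2C 7,168,560.86 → $7,168,560.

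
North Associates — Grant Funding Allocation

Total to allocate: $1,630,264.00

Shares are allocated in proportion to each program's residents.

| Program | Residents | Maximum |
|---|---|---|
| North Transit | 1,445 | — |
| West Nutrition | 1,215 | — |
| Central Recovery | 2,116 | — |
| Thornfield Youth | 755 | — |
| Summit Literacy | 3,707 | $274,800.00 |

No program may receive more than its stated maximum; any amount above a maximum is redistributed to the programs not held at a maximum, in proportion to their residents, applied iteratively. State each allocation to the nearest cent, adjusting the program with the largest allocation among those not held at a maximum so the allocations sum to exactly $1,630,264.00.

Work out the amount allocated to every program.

Residents total: 9,238.
Proportional shares (ignoring caps): North Transit 255,004.4901; West Nutrition 214,415.5402; Central Recovery 373,418.3399; Thornfield Youth 133,237.6402; Summit Literacy 654,187.9896.
Capped: Summit Literacy ($274,800.00); remaining pool $1,355,464.00 reallocated over remaining residents 5,531.
Redistributed shares: North Transit 354,121.4030 → $354,121.40; West Nutrition 297,756.0586 → $297,756.06; Central Recovery 518,561.1687 → $518,561.17; Thornfield Youth 185,025.3697 → $185,025.37.

North Transit: $354,121.40 | West Nutrition: $297,756.06 | Central Recovery: $518,561.17 | Thornfield Youth: $185,025.37 | Summit Literacy: $274,800.00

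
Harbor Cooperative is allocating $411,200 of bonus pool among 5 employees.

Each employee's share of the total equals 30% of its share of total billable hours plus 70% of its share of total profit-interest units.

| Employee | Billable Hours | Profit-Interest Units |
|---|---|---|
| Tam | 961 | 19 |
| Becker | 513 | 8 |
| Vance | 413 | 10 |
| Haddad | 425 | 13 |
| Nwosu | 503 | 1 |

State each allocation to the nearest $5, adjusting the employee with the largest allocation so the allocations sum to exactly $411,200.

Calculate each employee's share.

Totals — billable hours 2,815, profit-interest units 51.
Blended shares (30% billable hours + 70% profit-interest units): Tam 0.3632; Becker 0.1645; Vance 0.1813; Haddad 0.2237; Nwosu 0.0673.
Proportional shares: Tam 149,347.82; Becker 67,632.25; Vance 74,537.86; Haddad 91,995.49; Nwosu 27,686.58.
After rounding ($5): Tam $149,350; Becker $67,630; Vance $74,540; Haddad $91,995; Nwosu $27,685. Sum = $411,200.
Sum already equals the total — no adjustment.

Tam: $149,350 | Becker: $67,630 | Vance: $74,540 | Haddad: $91,995 | Nwosu: $27,685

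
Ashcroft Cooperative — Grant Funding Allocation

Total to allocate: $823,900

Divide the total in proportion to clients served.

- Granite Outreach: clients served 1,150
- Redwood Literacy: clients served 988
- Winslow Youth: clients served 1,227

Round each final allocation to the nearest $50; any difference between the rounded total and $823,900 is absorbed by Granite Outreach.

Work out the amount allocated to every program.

Total clients served = 3,365.
Unrounded shares: Granite Outreach 1,150/3,365 × $823,900 = 281,570.58; Redwood Literacy 988/3,365 × $823,900 = 241,905.85; Winslow Youth 1,227/3,365 × $823,900 = 300,423.57.
After rounding ($50): Granite Outreach $281,550; Redwood Literacy $241,900; Winslow Youth $300,400. Sum = $823,850.
Difference $823,900 − $823,850 = +$50 applied to Granite Outreach: Granite Outreach becomes $281,600.

Granite Outreach: $281,600 | Redwood Literacy: $241,900 | Winslow Youth: $300,400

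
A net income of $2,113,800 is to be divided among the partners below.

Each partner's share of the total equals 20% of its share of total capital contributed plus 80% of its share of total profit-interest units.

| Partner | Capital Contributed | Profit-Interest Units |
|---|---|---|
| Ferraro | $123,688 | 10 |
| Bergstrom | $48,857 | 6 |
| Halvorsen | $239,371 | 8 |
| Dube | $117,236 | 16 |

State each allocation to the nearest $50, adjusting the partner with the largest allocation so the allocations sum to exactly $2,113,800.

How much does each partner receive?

Totals — capital contributed 529,152, profit-interest units 40.
Combined weights (20% capital contributed + 80% profit-interest units): Ferraro 0.2467; Bergstrom 0.1385; Halvorsen 0.2505; Dube 0.3643.
Unrounded shares: Ferraro 521,579.13; Bergstrom 292,689.75; Halvorsen 529,450.75; Dube 770,080.38.
Rounded to nearest $50: Ferraro $521,600; Bergstrom $292,700; Halvorsen $529,450; Dube $770,100. Sum = $2,113,850.
Difference $2,113,800 − $2,113,850 = −$50 applied to largest allocation (Dube): Dube becomes $770,050.

Ferraro: $521,600 | Bergstrom: $292,700 | Halvorsen: $529,450 | Dube: $770,050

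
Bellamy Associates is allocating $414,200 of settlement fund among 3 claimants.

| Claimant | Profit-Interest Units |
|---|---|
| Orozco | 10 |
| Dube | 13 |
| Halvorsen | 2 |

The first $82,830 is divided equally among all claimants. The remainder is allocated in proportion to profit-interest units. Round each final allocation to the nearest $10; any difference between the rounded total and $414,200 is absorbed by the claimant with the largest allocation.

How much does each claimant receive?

Orozco: $160,160 | Dube: $199,920 | Halvorsen: $54,120

Equal tier: $82,830 ÷ 3 = $27,610 apiece.
Remainder $331,370 by profit-interest units (total 25): Orozco 132,548.00 → $132,550; Dube 172,312.40 → $172,310; Halvorsen 26,509.60 → $26,510.
Totals: Orozco $27,610 + $132,550 = $160,160; Dube $27,610 + $172,310 = $199,920; Halvorsen $27,610 + $26,510 = $54,120.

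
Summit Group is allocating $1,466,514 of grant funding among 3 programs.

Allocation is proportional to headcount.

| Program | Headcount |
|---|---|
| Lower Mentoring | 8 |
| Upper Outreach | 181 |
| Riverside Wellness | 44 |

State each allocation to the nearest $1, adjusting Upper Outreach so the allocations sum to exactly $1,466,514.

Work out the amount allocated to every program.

Combined headcount = 233.
Raw shares: Lower Mentoring 8/233 × $1,466,514 = 50,352.41; Upper Outreach 181/233 × $1,466,514 = 1,139,223.32; Riverside Wellness 44/233 × $1,466,514 = 276,938.27.
At nearest $1: Lower Mentoring $50,352; Upper Outreach $1,139,223; Riverside Wellness $276,938. Sum = $1,466,513.
Difference $1,466,514 − $1,466,513 = +$1 applied to Upper Outreach: Upper Outreach becomes $1,139,224.

Lower Mentoring: $50,352 | Upper Outreach: $1,139,224 | Riverside Wellness: $276,938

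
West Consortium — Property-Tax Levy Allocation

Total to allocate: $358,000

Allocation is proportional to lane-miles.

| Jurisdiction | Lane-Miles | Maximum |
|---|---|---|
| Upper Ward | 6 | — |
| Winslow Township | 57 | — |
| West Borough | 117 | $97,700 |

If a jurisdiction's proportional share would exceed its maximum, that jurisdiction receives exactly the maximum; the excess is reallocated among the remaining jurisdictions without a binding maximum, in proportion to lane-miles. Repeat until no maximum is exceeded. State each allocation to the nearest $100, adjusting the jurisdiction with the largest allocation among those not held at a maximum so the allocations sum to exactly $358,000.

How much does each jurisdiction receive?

Upper Ward: $24,800 · Winslow Township: $235,500 · West Borough: $97,700

Lane-miles total: 180.
Unconstrained shares: Upper Ward 11,933.33; Winslow Township 113,366.67; West Borough 232,700.00.
Capped: West Borough ($97,700); remaining pool $260,300 reallocated over remaining lane-miles 63.
Remaining shares: Upper Ward 24,790.48 → $24,800; Winslow Township 235,509.52 → $235,500.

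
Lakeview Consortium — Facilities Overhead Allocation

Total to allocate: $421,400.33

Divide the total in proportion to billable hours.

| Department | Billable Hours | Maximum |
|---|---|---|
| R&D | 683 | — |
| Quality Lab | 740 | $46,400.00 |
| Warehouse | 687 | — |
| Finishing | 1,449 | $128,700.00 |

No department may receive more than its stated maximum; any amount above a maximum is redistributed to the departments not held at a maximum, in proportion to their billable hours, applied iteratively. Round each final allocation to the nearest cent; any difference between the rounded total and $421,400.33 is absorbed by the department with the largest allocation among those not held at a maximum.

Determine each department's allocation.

R&D: $122,790.60 · Quality Lab: $46,400.00 · Warehouse: $123,509.73 · Finishing: $128,700.00

Total billable hours = 3,559.
Pro-rata shares before constraints: R&D 80,870.0268; Quality Lab 87,619.0627; Warehouse 81,343.6434; Finishing 171,567.5971.
Held at cap: Quality Lab ($46,400.00), Finishing ($128,700.00); balance $246,300.33 reallocated over remaining billable hours 1,370.
Remaining shares: R&D 122,790.6025 → $122,790.60; Warehouse 123,509.7275 → $123,509.73.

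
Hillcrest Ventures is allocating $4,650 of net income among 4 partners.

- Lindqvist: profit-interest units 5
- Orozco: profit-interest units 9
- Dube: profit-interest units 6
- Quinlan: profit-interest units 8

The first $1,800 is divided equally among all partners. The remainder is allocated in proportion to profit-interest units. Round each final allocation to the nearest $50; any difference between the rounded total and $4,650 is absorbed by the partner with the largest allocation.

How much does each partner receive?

Lindqvist: $950 | Orozco: $1,400 | Dube: $1,050 | Quinlan: $1,250

First tranche $1,800 split equally: $450 each.
Remainder $2,850 by profit-interest units (total 28): Lindqvist 508.93 → $500; Orozco 916.07 → $900; Dube 610.71 → $600; Quinlan 814.29 → $800.
Rounding difference +$50 on remainder applied to Orozco.
Totals: Lindqvist $450 + $500 = $950; Orozco $450 + $950 = $1,400; Dube $450 + $600 = $1,050; Quinlan $450 + $800 = $1,250.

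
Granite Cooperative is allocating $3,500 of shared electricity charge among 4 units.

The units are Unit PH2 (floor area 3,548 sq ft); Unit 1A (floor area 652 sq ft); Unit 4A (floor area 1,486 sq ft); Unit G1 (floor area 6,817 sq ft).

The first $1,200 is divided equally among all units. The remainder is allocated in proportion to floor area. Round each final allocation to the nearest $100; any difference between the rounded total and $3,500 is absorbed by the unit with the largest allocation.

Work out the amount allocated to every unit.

Equal tier: $1,200 ÷ 4 = $300 apiece.
Remainder $2,300 by floor area (total 12,503): Unit PH2 652.68 → $700; Unit 1A 119.94 → $100; Unit 4A 273.36 → $300; Unit G1 1,254.03 → $1,300.
Rounding difference −$100 on remainder applied to Unit G1.
Totals: Unit PH2 $300 + $700 = $1,000; Unit 1A $300 + $100 = $400; Unit 4A $300 + $300 = $600; Unit G1 $300 + $1,200 = $1,500.

Unit PH2: $1,000 | Unit 1A: $400 | Unit 4A: $600 | Unit G1: $1,500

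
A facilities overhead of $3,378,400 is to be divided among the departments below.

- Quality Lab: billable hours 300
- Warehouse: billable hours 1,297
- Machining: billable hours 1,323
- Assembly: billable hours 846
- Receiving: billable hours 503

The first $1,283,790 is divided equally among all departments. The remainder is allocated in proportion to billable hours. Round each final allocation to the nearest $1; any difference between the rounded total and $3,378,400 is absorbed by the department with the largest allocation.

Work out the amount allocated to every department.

$1,283,790 shared equally gives $256,758 per department.
Remainder $2,094,610 by billable hours (total 4,269): Quality Lab 147,196.77 → $147,197; Warehouse 636,380.69 → $636,381; Machining 649,137.74 → $649,138; Assembly 415,094.88 → $415,095; Receiving 246,799.91 → $246,800.
Rounding difference −$1 on remainder applied to Machining.
Totals: Quality Lab $256,758 + $147,197 = $403,955; Warehouse $256,758 + $636,381 = $893,139; Machining $256,758 + $649,137 = $905,895; Assembly $256,758 + $415,095 = $671,853; Receiving $256,758 + $246,800 = $503,558.

Quality Lab: $403,955; Warehouse: $893,139; Machining: $905,895; Assembly: $671,853; Receiving: $503,558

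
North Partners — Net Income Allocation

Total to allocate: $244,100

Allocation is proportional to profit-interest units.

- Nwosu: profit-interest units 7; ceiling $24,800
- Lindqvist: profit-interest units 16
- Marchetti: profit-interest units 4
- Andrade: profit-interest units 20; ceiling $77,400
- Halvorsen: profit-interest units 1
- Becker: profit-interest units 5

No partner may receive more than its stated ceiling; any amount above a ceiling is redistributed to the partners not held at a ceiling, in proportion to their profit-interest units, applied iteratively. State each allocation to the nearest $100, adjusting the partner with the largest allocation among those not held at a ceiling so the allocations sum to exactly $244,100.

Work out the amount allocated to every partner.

Combined profit-interest units = 53.
Pro-rata shares before constraints: Nwosu 32,239.62; Lindqvist 73,690.57; Marchetti 18,422.64; Andrade 92,113.21; Halvorsen 4,605.66; Becker 23,028.30.
Capped: Nwosu ($24,800), Andrade ($77,400); residual $141,900 reallocated over remaining profit-interest units 26.
Remaining shares: Lindqvist 87,323.08 → $87,300; Marchetti 21,830.77 → $21,800; Halvorsen 5,457.69 → $5,500; Becker 27,288.46 → $27,300.

Nwosu: $24,800; Lindqvist: $87,300; Marchetti: $21,800; Andrade: $77,400; Halvorsen: $5,500; Becker: $27,300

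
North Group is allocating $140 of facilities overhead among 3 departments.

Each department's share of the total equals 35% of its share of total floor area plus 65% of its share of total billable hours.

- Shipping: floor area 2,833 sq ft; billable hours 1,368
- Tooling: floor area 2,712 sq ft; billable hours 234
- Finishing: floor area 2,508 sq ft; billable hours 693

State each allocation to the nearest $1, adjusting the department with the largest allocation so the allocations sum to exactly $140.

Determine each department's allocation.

Shipping: $71; Tooling: $26; Finishing: $43

Totals — floor area 8,053, billable hours 2,295.
Blended shares (35% floor area + 65% billable hours): Shipping 0.5106; Tooling 0.1841; Finishing 0.3053.
Unrounded shares: Shipping 71.48; Tooling 25.78; Finishing 42.74.
At nearest $1: Shipping $71; Tooling $26; Finishing $43. Sum = $140.
Sum already equals the total — no adjustment.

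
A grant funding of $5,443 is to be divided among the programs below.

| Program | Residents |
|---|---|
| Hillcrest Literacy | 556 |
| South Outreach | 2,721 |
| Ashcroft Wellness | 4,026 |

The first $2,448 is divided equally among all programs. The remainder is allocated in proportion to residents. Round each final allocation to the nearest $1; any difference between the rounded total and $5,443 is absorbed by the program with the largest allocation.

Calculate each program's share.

Hillcrest Literacy: $1,044 | South Outreach: $1,932 | Ashcroft Wellness: $2,467

First tranche $2,448 split equally: $816 each.
Remainder $2,995 by residents (total 7,303): Hillcrest Literacy 228.02 → $228; South Outreach 1,115.90 → $1,116; Ashcroft Wellness 1,651.08 → $1,651.
Totals: Hillcrest Literacy $816 + $228 = $1,044; South Outreach $816 + $1,116 = $1,932; Ashcroft Wellness $816 + $1,651 = $2,467.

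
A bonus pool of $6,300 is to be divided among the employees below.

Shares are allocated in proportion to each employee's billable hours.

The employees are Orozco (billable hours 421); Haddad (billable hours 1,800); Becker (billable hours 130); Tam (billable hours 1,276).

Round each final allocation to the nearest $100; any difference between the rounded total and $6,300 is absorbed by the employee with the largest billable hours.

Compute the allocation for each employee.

Orozco: $700; Haddad: $3,200; Becker: $200; Tam: $2,200

Combined billable hours = 421 + 1,800 + 130 + 1,276 = 3,627.
Unrounded shares: Orozco 731.27; Haddad 3,126.55; Becker 225.81; Tam 2,216.38.
After rounding ($100): Orozco $700; Haddad $3,100; Becker $200; Tam $2,200. Sum = $6,200.
Difference $6,300 − $6,200 = +$100 applied to largest billable hours (Haddad): Haddad becomes $3,200.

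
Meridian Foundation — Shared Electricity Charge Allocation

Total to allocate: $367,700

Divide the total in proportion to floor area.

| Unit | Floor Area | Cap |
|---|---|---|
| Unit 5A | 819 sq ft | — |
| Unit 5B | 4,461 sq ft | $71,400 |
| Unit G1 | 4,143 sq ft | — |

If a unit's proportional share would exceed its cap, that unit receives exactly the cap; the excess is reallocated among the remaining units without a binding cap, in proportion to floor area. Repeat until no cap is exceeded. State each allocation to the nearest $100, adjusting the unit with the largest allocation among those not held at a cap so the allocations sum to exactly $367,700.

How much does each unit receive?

Sum of floor area: 9,423.
Unconstrained shares: Unit 5A 31,958.64; Unit 5B 174,075.10; Unit G1 161,666.25.
Cap binds for Unit 5B ($71,400); balance $296,300 reallocated over remaining floor area 4,962.
Redistributed shares: Unit 5A 48,905.62 → $48,900; Unit G1 247,394.38 → $247,400.

Unit 5A: $48,900; Unit 5B: $71,400; Unit G1: $247,400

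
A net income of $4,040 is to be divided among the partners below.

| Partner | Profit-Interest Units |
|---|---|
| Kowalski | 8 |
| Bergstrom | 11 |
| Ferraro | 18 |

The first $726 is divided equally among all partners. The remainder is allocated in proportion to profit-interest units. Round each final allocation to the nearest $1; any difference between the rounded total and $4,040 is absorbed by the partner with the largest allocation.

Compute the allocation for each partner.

Equal tier: $726 ÷ 3 = $242 apiece.
Remainder $3,314 by profit-interest units (total 37): Kowalski 716.54 → $717; Bergstrom 985.24 → $985; Ferraro 1,612.22 → $1,612.
Totals: Kowalski $242 + $717 = $959; Bergstrom $242 + $985 = $1,227; Ferraro $242 + $1,612 = $1,854.

Kowalski: $959 · Bergstrom: $1,227 · Ferraro: $1,854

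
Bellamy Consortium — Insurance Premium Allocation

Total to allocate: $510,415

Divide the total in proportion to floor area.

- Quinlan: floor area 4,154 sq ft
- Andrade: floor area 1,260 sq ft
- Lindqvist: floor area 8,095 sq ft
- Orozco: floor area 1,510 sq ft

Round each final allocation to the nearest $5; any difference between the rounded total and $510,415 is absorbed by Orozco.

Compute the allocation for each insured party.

Quinlan: $141,170; Andrade: $42,820; Lindqvist: $275,105; Orozco: $51,320

Floor area total: 15,019.
Proportional shares: Quinlan 4,154/15,019 × $510,415 = 141,172.11; Andrade 1,260/15,019 × $510,415 = 42,820.62; Lindqvist 8,095/15,019 × $510,415 = 275,105.49; Orozco 1,510/15,019 × $510,415 = 51,316.78.
After rounding ($5): Quinlan $141,170; Andrade $42,820; Lindqvist $275,105; Orozco $51,315. Sum = $510,410.
Difference $510,415 − $510,410 = +$5 applied to Orozco: Orozco becomes $51,320.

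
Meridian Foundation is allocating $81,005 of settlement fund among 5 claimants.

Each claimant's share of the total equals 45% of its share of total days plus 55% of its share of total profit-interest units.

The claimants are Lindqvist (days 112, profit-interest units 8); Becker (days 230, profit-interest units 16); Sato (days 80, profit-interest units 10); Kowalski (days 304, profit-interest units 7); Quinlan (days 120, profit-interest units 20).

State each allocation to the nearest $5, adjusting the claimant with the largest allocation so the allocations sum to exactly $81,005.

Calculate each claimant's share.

Days total 846; profit-interest units total 61.
Blended shares (45% days + 55% profit-interest units): Lindqvist 0.1317; Becker 0.2666; Sato 0.1327; Kowalski 0.2248; Quinlan 0.2442.
Unrounded shares: Lindqvist 10,668.81; Becker 21,596.15; Sato 10,750.75; Kowalski 18,211.29; Quinlan 19,777.99.
At nearest $5: Lindqvist $10,670; Becker $21,595; Sato $10,750; Kowalski $18,210; Quinlan $19,780. Sum = $81,005.
Rounded total matches; no reconciliation needed.

Lindqvist: $10,670; Becker: $21,595; Sato: $10,750; Kowalski: $18,210; Quinlan: $19,780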